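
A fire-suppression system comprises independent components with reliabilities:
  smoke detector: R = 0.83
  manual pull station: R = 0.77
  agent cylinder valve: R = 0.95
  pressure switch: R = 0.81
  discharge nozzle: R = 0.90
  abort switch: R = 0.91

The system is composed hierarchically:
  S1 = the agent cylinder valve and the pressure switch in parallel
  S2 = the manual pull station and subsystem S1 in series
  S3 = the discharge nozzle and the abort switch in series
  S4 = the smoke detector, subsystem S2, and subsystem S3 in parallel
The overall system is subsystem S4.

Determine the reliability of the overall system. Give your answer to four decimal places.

Parallel (agent cylinder valve and pressure switch): 1 − (1 − 0.950000)(1 − 0.810000) = 0.990500
Series (manual pull station and [0.990500]): 0.770000 × 0.990500 = 0.762685
Series (discharge nozzle and abort switch): 0.900000 × 0.910000 = 0.819000
Parallel (smoke detector, [0.762685], and [0.819000]): 1 − (1 − 0.830000)(1 − 0.762685)(1 − 0.819000) = 0.9927

0.9927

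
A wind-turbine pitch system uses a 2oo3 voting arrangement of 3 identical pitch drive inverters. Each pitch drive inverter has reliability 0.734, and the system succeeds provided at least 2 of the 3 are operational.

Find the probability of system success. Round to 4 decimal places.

R = Σ_{i=2}^{3} C(3,i) p^i (1−p)^{3−i} with p = 0.734
C(3,2)·0.734^2·0.266^1 = 0.429927
C(3,3)·0.734^3·0.266^0 = 0.395447
Sum = 0.8254

0.8254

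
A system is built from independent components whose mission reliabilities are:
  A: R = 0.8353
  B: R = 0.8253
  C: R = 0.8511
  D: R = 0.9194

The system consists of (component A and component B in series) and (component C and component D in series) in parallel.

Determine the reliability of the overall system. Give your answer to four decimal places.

0.9324

Series (A and B): 0.835300 × 0.825300 = 0.689373
Series (C and D): 0.851100 × 0.919400 = 0.782501
Parallel ([0.689373] and [0.782501]): 1 − (1 − 0.689373)(1 − 0.782501) = 0.9324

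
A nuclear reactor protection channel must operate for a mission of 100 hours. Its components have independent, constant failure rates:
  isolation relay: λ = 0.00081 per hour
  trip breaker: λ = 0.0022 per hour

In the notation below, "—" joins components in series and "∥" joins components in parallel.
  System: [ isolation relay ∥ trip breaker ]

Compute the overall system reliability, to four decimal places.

0.9846

R(isolation relay) = exp(−0.00081 × 100) = 0.922194
R(trip breaker) = exp(−0.0022 × 100) = 0.802519
Parallel (isolation relay and trip breaker): 1 − (1 − 0.922194)(1 − 0.802519) = 0.9846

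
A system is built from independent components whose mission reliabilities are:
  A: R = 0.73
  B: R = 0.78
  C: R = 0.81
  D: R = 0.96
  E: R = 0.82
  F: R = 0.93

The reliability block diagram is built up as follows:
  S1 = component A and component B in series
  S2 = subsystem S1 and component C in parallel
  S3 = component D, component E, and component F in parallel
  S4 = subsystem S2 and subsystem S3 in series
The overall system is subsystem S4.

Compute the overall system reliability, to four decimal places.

0.9177

Series (A and B): 0.730000 × 0.780000 = 0.569400
Parallel ([0.569400] and C): 1 − (1 − 0.569400)(1 − 0.810000) = 0.918186
Parallel (D, E, and F): 1 − (1 − 0.960000)(1 − 0.820000)(1 − 0.930000) = 0.999496
Series ([0.918186] and [0.999496]): 0.918186 × 0.999496 = 0.9177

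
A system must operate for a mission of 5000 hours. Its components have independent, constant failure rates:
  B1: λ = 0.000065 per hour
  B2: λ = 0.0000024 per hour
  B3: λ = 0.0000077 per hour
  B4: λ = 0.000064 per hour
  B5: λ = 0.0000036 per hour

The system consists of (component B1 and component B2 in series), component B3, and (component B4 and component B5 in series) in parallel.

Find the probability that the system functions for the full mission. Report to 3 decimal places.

0.997

R(B1) = exp(−0.000065 × 5000) = 0.72253
R(B2) = exp(−0.0000024 × 5000) = 0.98807
R(B3) = exp(−0.0000077 × 5000) = 0.96223
R(B4) = exp(−0.000064 × 5000) = 0.72615
R(B5) = exp(−0.0000036 × 5000) = 0.98216
Series (B1 and B2): 0.72253 × 0.98807 = 0.71391
Series (B4 and B5): 0.72615 × 0.98216 = 0.71320
Parallel ([0.71391], B3, and [0.71320]): 1 − (1 − 0.71391)(1 − 0.96223)(1 − 0.71320) = 0.997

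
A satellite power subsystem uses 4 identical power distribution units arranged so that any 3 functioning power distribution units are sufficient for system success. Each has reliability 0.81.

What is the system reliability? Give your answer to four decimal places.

0.8344

R = Σ_{i=3}^{4} C(4,i) p^i (1−p)^{4−i} with p = 0.81
C(4,3)·0.81^3·0.19^1 = 0.403895
C(4,4)·0.81^4·0.19^0 = 0.430467
Sum = 0.8344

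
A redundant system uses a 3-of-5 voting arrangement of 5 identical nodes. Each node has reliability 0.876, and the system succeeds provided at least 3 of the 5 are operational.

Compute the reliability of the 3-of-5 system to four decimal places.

R = Σ_{i=3}^{5} C(5,i) p^i (1−p)^{5−i} with p = 0.876
C(5,3)·0.876^3·0.124^2 = 0.103361
C(5,4)·0.876^4·0.124^1 = 0.365097
C(5,5)·0.876^5·0.124^0 = 0.515847
Sum = 0.9843

0.9843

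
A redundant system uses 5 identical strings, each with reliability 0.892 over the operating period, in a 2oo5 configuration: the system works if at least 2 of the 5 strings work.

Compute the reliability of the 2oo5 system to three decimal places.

R = Σ_{i=2}^{5} C(5,i) p^i (1−p)^{5−i} with p = 0.892
C(5,2)·0.892^2·0.108^3 = 0.01002
C(5,3)·0.892^3·0.108^2 = 0.08278
C(5,4)·0.892^4·0.108^1 = 0.34186
C(5,5)·0.892^5·0.108^0 = 0.56471
Sum = 0.999

0.999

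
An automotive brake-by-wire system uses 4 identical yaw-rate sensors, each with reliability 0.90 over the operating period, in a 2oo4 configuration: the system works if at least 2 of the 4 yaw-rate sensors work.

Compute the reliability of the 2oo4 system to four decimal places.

R = Σ_{i=2}^{4} C(4,i) p^i (1−p)^{4−i} with p = 0.90
C(4,2)·0.90^2·0.10^2 = 0.048600
C(4,3)·0.90^3·0.10^1 = 0.291600
C(4,4)·0.90^4·0.10^0 = 0.656100
Sum = 0.9963

0.9963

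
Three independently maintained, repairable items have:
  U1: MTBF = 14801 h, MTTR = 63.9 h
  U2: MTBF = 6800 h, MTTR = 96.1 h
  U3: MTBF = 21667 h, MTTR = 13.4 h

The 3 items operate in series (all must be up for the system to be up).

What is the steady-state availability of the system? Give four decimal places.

0.9812

A(U1) = MTBF/(MTBF+MTTR) = 14801/(14801+63.9) = 0.995701
A(U2) = MTBF/(MTBF+MTTR) = 6800/(6800+96.1) = 0.986065
A(U3) = MTBF/(MTBF+MTTR) = 21667/(21667+13.4) = 0.999382
Series availability: 0.995701 × 0.986065 × 0.999382 = 0.9812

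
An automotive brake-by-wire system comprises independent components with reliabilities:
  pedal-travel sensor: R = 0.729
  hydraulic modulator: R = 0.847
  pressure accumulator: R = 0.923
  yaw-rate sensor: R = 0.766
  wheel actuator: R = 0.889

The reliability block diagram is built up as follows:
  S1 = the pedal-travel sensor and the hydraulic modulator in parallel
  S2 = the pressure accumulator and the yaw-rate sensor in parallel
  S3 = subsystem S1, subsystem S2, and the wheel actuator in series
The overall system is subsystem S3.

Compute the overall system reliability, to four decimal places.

0.8368

Parallel (pedal-travel sensor and hydraulic modulator): 1 − (1 − 0.729000)(1 − 0.847000) = 0.958537
Parallel (pressure accumulator and yaw-rate sensor): 1 − (1 − 0.923000)(1 − 0.766000) = 0.981982
Series ([0.958537], [0.981982], and wheel actuator): 0.958537 × 0.981982 × 0.889000 = 0.8368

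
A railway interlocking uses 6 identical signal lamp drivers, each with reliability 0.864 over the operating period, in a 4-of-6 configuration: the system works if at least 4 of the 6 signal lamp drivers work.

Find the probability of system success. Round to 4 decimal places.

R = Σ_{i=4}^{6} C(6,i) p^i (1−p)^{6−i} with p = 0.864
C(6,4)·0.864^4·0.136^2 = 0.154605
C(6,5)·0.864^5·0.136^1 = 0.392879
C(6,6)·0.864^6·0.136^0 = 0.415990
Sum = 0.9635

0.9635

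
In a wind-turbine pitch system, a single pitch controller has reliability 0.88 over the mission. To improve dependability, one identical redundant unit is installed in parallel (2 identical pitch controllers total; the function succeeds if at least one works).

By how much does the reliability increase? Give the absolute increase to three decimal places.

R_before = 0.88
R_after = 1 − (1 − 0.88)^2 = 0.986
ΔR = 0.986 − 0.88 = 0.106

0.106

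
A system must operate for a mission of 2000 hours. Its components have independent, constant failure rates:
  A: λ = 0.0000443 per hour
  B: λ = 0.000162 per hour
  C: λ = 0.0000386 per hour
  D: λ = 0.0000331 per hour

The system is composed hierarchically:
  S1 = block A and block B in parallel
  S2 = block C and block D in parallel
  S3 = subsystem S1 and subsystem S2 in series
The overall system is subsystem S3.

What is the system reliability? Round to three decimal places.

0.972

R(A) = exp(−0.0000443 × 2000) = 0.91521
R(B) = exp(−0.000162 × 2000) = 0.72325
R(C) = exp(−0.0000386 × 2000) = 0.92570
R(D) = exp(−0.0000331 × 2000) = 0.93594
Parallel (A and B): 1 − (1 − 0.91521)(1 − 0.72325) = 0.97653
Parallel (C and D): 1 − (1 − 0.92570)(1 − 0.93594) = 0.99524
Series ([0.97653] and [0.99524]): 0.97653 × 0.99524 = 0.972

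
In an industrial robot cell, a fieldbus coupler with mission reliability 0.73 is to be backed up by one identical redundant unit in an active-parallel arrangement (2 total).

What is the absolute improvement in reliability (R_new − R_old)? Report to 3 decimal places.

R_before = 0.73
R_after = 1 − (1 − 0.73)^2 = 0.927
ΔR = 0.927 − 0.73 = 0.197

0.197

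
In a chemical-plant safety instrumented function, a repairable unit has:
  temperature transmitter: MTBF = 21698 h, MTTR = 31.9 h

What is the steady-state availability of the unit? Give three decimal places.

A(temperature transmitter) = MTBF/(MTBF+MTTR) = 21698/(21698+31.9) = 0.999

0.999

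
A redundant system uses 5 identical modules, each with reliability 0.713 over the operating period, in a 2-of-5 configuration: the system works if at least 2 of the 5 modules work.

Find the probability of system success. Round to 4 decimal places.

0.9739

R = Σ_{i=2}^{5} C(5,i) p^i (1−p)^{5−i} with p = 0.713
C(5,2)·0.713^2·0.287^3 = 0.120178
C(5,3)·0.713^3·0.287^2 = 0.298561
C(5,4)·0.713^4·0.287^1 = 0.370860
C(5,5)·0.713^5·0.287^0 = 0.184267
Sum = 0.9739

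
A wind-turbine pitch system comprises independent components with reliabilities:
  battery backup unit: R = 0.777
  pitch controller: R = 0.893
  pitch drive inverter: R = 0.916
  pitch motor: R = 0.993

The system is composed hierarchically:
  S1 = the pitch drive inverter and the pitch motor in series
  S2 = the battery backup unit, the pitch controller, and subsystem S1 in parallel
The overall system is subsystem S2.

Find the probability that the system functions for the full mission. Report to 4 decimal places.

Series (pitch drive inverter and pitch motor): 0.916000 × 0.993000 = 0.909588
Parallel (battery backup unit, pitch controller, and [0.909588]): 1 − (1 − 0.777000)(1 − 0.893000)(1 − 0.909588) = 0.9978

0.9978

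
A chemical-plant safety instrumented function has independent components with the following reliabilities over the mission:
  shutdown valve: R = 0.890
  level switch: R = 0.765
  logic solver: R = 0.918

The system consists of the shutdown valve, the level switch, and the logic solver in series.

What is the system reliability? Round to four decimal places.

Series (shutdown valve, level switch, and logic solver): 0.890000 × 0.765000 × 0.918000 = 0.6250

0.6250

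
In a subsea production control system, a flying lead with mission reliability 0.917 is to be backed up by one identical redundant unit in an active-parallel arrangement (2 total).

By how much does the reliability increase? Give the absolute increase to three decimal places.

0.076

R_before = 0.917
R_after = 1 − (1 − 0.917)^2 = 0.993
ΔR = 0.993 − 0.917 = 0.076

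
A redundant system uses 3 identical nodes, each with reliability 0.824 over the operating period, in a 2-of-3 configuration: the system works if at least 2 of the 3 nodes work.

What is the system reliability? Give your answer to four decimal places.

R = Σ_{i=2}^{3} C(3,i) p^i (1−p)^{3−i} with p = 0.824
C(3,2)·0.824^2·0.176^1 = 0.358499
C(3,3)·0.824^3·0.176^0 = 0.559476
Sum = 0.9180

0.9180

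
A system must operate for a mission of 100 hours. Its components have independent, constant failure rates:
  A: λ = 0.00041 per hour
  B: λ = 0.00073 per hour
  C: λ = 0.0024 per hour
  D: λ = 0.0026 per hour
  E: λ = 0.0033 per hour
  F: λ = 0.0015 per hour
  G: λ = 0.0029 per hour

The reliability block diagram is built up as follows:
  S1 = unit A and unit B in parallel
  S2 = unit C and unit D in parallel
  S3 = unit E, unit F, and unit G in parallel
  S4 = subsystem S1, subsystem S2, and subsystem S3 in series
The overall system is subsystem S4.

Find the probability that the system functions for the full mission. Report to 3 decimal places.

0.939

R(A) = exp(−0.00041 × 100) = 0.95983
R(B) = exp(−0.00073 × 100) = 0.92960
R(C) = exp(−0.0024 × 100) = 0.78663
R(D) = exp(−0.0026 × 100) = 0.77105
R(E) = exp(−0.0033 × 100) = 0.71892
R(F) = exp(−0.0015 × 100) = 0.86071
R(G) = exp(−0.0029 × 100) = 0.74826
Parallel (A and B): 1 − (1 − 0.95983)(1 − 0.92960) = 0.99717
Parallel (C and D): 1 − (1 − 0.78663)(1 − 0.77105) = 0.95115
Parallel (E, F, and G): 1 − (1 − 0.71892)(1 − 0.86071)(1 − 0.74826) = 0.99014
Series ([0.99717], [0.95115], and [0.99014]): 0.99717 × 0.95115 × 0.99014 = 0.939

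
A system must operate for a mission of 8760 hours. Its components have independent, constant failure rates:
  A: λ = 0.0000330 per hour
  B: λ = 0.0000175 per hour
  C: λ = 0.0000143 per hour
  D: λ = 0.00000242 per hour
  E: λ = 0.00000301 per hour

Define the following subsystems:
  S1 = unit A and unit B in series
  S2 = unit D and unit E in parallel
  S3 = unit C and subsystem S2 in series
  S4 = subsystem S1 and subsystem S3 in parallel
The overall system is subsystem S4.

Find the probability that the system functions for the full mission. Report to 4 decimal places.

R(A) = exp(−0.0000330 × 8760) = 0.748952
R(B) = exp(−0.0000175 × 8760) = 0.857872
R(C) = exp(−0.0000143 × 8760) = 0.882260
R(D) = exp(−0.00000242 × 8760) = 0.979024
R(E) = exp(−0.00000301 × 8760) = 0.973977
Series (A and B): 0.748952 × 0.857872 = 0.642505
Parallel (D and E): 1 − (1 − 0.979024)(1 − 0.973977) = 0.999454
Series (C and [0.999454]): 0.882260 × 0.999454 = 0.881778
Parallel ([0.642505] and [0.881778]): 1 − (1 − 0.642505)(1 − 0.881778) = 0.9577

0.9577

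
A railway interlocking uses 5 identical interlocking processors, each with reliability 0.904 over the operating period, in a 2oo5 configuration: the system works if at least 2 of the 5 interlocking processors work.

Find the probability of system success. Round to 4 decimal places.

R = Σ_{i=2}^{5} C(5,i) p^i (1−p)^{5−i} with p = 0.904
C(5,2)·0.904^2·0.096^3 = 0.007230
C(5,3)·0.904^3·0.096^2 = 0.068084
C(5,4)·0.904^4·0.096^1 = 0.320564
C(5,5)·0.904^5·0.096^0 = 0.603729
Sum = 0.9996

0.9996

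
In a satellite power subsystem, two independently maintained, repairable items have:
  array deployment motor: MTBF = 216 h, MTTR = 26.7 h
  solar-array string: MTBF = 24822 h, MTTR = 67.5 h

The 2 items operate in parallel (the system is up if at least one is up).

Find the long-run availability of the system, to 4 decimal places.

0.9997

A(array deployment motor) = MTBF/(MTBF+MTTR) = 216/(216+26.7) = 0.889988
A(solar-array string) = MTBF/(MTBF+MTTR) = 24822/(24822+67.5) = 0.997288
Parallel availability: 1 − (1 − 0.889988)(1 − 0.997288) = 0.9997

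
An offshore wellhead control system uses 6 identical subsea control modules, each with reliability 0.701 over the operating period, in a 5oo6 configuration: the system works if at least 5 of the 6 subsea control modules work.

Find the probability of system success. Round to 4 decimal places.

0.4223

R = Σ_{i=5}^{6} C(6,i) p^i (1−p)^{6−i} with p = 0.701
C(6,5)·0.701^5·0.299^1 = 0.303677
C(6,6)·0.701^6·0.299^0 = 0.118661
Sum = 0.4223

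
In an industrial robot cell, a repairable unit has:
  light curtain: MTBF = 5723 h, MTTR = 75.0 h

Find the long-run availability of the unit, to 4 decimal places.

0.9871

A(light curtain) = MTBF/(MTBF+MTTR) = 5723/(5723+75.0) = 0.9871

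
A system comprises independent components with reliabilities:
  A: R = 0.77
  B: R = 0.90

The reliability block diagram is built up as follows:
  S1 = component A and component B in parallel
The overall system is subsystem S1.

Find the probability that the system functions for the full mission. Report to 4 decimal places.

Parallel (A and B): 1 − (1 − 0.770000)(1 − 0.900000) = 0.9770

0.9770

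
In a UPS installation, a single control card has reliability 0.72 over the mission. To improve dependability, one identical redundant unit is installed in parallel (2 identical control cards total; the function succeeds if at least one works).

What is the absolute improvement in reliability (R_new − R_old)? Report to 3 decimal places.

R_before = 0.72
R_after = 1 − (1 − 0.72)^2 = 0.922
ΔR = 0.922 − 0.72 = 0.202

0.202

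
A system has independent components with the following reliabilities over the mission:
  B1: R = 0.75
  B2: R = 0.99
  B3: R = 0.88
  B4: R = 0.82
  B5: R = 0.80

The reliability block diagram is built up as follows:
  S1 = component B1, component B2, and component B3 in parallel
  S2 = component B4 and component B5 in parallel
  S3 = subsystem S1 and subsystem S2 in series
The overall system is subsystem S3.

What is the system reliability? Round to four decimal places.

0.9637

Parallel (B1, B2, and B3): 1 − (1 − 0.750000)(1 − 0.990000)(1 − 0.880000) = 0.999700
Parallel (B4 and B5): 1 − (1 − 0.820000)(1 − 0.800000) = 0.964000
Series ([0.999700] and [0.964000]): 0.999700 × 0.964000 = 0.9637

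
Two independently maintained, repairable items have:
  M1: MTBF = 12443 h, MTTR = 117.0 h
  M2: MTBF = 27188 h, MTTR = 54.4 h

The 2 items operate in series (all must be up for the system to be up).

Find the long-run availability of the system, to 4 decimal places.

0.9887

A(M1) = MTBF/(MTBF+MTTR) = 12443/(12443+117.0) = 0.990685
A(M2) = MTBF/(MTBF+MTTR) = 27188/(27188+54.4) = 0.998003
Series availability: 0.990685 × 0.998003 = 0.9887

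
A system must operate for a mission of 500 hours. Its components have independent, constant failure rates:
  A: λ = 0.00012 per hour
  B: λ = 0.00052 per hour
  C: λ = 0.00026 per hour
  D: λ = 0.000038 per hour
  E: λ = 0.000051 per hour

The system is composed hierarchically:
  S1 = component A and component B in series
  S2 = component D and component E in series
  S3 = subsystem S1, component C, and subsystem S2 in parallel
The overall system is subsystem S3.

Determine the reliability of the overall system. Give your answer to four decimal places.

0.9985

R(A) = exp(−0.00012 × 500) = 0.941765
R(B) = exp(−0.00052 × 500) = 0.771052
R(C) = exp(−0.00026 × 500) = 0.878095
R(D) = exp(−0.000038 × 500) = 0.981179
R(E) = exp(−0.000051 × 500) = 0.974822
Series (A and B): 0.941765 × 0.771052 = 0.726150
Series (D and E): 0.981179 × 0.974822 = 0.956475
Parallel ([0.726150], C, and [0.956475]): 1 − (1 − 0.726150)(1 − 0.878095)(1 − 0.956475) = 0.9985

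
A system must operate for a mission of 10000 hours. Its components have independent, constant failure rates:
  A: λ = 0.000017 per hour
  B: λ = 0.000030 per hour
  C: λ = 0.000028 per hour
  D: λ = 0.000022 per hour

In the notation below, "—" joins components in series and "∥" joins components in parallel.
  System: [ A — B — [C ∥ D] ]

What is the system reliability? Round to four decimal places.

0.5949

R(A) = exp(−0.000017 × 10000) = 0.843665
R(B) = exp(−0.000030 × 10000) = 0.740818
R(C) = exp(−0.000028 × 10000) = 0.755784
R(D) = exp(−0.000022 × 10000) = 0.802519
Parallel (C and D): 1 − (1 − 0.755784)(1 − 0.802519) = 0.951772
Series (A, B, and [0.951772]): 0.843665 × 0.740818 × 0.951772 = 0.5949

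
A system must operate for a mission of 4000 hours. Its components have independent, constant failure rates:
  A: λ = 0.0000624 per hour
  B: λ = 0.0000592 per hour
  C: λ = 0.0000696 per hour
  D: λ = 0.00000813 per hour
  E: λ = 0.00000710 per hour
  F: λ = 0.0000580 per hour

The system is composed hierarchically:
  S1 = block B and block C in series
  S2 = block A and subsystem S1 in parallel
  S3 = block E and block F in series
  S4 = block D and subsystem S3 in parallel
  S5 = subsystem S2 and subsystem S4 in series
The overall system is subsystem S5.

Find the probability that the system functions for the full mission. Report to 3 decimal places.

R(A) = exp(−0.0000624 × 4000) = 0.77911
R(B) = exp(−0.0000592 × 4000) = 0.78915
R(C) = exp(−0.0000696 × 4000) = 0.75699
R(D) = exp(−0.00000813 × 4000) = 0.96800
R(E) = exp(−0.00000710 × 4000) = 0.97200
R(F) = exp(−0.0000580 × 4000) = 0.79295
Series (B and C): 0.78915 × 0.75699 = 0.59738
Parallel (A and [0.59738]): 1 − (1 − 0.77911)(1 − 0.59738) = 0.91107
Series (E and F): 0.97200 × 0.79295 = 0.77075
Parallel (D and [0.77075]): 1 − (1 − 0.96800)(1 − 0.77075) = 0.99266
Series ([0.91107] and [0.99266]): 0.91107 × 0.99266 = 0.904

0.904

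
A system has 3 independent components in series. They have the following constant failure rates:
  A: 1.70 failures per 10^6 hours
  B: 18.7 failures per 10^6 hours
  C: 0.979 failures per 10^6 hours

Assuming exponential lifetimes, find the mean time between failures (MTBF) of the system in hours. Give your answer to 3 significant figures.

Series of exponential components: λ_sys = Σ λ_i
λ_sys = 0.00000170 + 0.0000187 + 0.000000979 = 2.1379e-05 /h
MTBF = 1 / λ_sys = 46800 h

46800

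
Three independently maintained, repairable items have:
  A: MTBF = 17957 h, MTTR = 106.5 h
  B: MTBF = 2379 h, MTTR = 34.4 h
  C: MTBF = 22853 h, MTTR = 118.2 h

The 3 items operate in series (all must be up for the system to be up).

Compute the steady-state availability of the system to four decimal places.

A(A) = MTBF/(MTBF+MTTR) = 17957/(17957+106.5) = 0.994104
A(B) = MTBF/(MTBF+MTTR) = 2379/(2379+34.4) = 0.985746
A(C) = MTBF/(MTBF+MTTR) = 22853/(22853+118.2) = 0.994854
Series availability: 0.994104 × 0.985746 × 0.994854 = 0.9749

0.9749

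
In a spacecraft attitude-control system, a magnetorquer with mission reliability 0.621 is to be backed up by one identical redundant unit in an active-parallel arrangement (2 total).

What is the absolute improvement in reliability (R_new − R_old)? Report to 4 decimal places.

R_before = 0.621
R_after = 1 − (1 − 0.621)^2 = 0.8564
ΔR = 0.8564 − 0.621 = 0.2354

0.2354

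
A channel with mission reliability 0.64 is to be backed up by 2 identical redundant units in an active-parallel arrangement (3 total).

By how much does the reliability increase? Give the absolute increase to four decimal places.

R_before = 0.64
R_after = 1 − (1 − 0.64)^3 = 0.9533
ΔR = 0.9533 − 0.64 = 0.3133

0.3133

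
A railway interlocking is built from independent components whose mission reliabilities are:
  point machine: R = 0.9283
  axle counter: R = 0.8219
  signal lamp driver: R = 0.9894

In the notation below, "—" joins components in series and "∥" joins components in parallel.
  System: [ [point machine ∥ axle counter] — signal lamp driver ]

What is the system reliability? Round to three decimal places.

Parallel (point machine and axle counter): 1 − (1 − 0.92830)(1 − 0.82190) = 0.98723
Series ([0.98723] and signal lamp driver): 0.98723 × 0.98940 = 0.977

0.977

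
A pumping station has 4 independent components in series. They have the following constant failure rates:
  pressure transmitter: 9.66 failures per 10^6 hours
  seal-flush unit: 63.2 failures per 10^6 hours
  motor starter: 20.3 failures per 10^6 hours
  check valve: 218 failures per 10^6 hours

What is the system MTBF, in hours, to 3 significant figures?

Series of exponential components: λ_sys = Σ λ_i
λ_sys = 0.00000966 + 0.0000632 + 0.0000203 + 0.000218 = 3.1116e-04 /h
MTBF = 1 / λ_sys = 3210 h

3210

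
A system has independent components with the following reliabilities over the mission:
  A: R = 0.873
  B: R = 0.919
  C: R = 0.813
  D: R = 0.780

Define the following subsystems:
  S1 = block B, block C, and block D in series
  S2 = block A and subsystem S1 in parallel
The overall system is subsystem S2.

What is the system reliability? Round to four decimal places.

Series (B, C, and D): 0.919000 × 0.813000 × 0.780000 = 0.582775
Parallel (A and [0.582775]): 1 − (1 − 0.873000)(1 − 0.582775) = 0.9470

0.9470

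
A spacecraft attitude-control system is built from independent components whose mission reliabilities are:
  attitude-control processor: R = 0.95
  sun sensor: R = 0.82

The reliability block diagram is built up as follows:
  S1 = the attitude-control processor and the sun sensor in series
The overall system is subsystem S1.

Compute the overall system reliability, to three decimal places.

Series (attitude-control processor and sun sensor): 0.95000 × 0.82000 = 0.779

0.779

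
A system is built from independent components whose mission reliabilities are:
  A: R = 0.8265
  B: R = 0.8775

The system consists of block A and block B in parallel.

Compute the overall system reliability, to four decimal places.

Parallel (A and B): 1 − (1 − 0.826500)(1 − 0.877500) = 0.9787

0.9787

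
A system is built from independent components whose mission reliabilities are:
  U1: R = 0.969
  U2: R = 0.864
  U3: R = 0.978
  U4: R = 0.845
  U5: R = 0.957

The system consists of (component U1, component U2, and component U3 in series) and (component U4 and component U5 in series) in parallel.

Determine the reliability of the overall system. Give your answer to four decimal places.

0.9653

Series (U1, U2, and U3): 0.969000 × 0.864000 × 0.978000 = 0.818797
Series (U4 and U5): 0.845000 × 0.957000 = 0.808665
Parallel ([0.818797] and [0.808665]): 1 − (1 − 0.818797)(1 − 0.808665) = 0.9653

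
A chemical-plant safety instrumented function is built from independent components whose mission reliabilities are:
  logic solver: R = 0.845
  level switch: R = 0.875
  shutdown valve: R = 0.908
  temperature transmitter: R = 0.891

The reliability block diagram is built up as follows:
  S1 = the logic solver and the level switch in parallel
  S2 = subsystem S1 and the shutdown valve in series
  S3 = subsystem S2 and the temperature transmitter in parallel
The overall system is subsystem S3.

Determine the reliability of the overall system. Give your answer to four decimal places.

0.9881

Parallel (logic solver and level switch): 1 − (1 − 0.845000)(1 − 0.875000) = 0.980625
Series ([0.980625] and shutdown valve): 0.980625 × 0.908000 = 0.890408
Parallel ([0.890408] and temperature transmitter): 1 − (1 − 0.890408)(1 − 0.891000) = 0.9881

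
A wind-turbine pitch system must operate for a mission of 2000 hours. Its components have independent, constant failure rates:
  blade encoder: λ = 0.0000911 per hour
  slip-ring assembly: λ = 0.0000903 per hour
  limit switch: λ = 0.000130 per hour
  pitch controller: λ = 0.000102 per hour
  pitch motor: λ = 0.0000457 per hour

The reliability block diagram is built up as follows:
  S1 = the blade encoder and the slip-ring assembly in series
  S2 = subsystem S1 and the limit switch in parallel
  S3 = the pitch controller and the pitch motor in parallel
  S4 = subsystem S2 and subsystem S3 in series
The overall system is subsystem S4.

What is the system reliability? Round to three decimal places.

R(blade encoder) = exp(−0.0000911 × 2000) = 0.83343
R(slip-ring assembly) = exp(−0.0000903 × 2000) = 0.83477
R(limit switch) = exp(−0.000130 × 2000) = 0.77105
R(pitch controller) = exp(−0.000102 × 2000) = 0.81546
R(pitch motor) = exp(−0.0000457 × 2000) = 0.91265
Series (blade encoder and slip-ring assembly): 0.83343 × 0.83477 = 0.69572
Parallel ([0.69572] and limit switch): 1 − (1 − 0.69572)(1 − 0.77105) = 0.93034
Parallel (pitch controller and pitch motor): 1 − (1 − 0.81546)(1 − 0.91265) = 0.98388
Series ([0.93034] and [0.98388]): 0.93034 × 0.98388 = 0.915

0.915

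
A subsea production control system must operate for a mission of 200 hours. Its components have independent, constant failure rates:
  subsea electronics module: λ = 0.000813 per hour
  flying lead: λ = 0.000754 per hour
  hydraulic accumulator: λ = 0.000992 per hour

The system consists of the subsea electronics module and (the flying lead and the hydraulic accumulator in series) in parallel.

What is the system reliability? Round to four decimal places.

R(subsea electronics module) = exp(−0.000813 × 200) = 0.849931
R(flying lead) = exp(−0.000754 × 200) = 0.860020
R(hydraulic accumulator) = exp(−0.000992 × 200) = 0.820042
Series (flying lead and hydraulic accumulator): 0.860020 × 0.820042 = 0.705253
Parallel (subsea electronics module and [0.705253]): 1 − (1 − 0.849931)(1 − 0.705253) = 0.9558

0.9558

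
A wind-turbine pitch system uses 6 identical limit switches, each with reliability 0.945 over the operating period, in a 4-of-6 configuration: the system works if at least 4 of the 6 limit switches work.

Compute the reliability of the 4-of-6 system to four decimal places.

R = Σ_{i=4}^{6} C(6,i) p^i (1−p)^{6−i} with p = 0.945
C(6,4)·0.945^4·0.055^2 = 0.036186
C(6,5)·0.945^5·0.055^1 = 0.248698
C(6,6)·0.945^6·0.055^0 = 0.712182
Sum = 0.9971

0.9971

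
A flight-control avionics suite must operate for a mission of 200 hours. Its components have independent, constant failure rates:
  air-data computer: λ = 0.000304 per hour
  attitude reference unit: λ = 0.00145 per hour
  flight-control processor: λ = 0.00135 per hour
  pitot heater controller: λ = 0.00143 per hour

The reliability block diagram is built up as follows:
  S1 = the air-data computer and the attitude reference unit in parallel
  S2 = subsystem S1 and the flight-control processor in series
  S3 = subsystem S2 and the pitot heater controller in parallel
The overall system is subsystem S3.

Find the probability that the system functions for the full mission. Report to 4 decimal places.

0.9383

R(air-data computer) = exp(−0.000304 × 200) = 0.941011
R(attitude reference unit) = exp(−0.00145 × 200) = 0.748264
R(flight-control processor) = exp(−0.00135 × 200) = 0.763379
R(pitot heater controller) = exp(−0.00143 × 200) = 0.751263
Parallel (air-data computer and attitude reference unit): 1 − (1 − 0.941011)(1 − 0.748264) = 0.985150
Series ([0.985150] and flight-control processor): 0.985150 × 0.763379 = 0.752043
Parallel ([0.752043] and pitot heater controller): 1 − (1 − 0.752043)(1 − 0.751263) = 0.9383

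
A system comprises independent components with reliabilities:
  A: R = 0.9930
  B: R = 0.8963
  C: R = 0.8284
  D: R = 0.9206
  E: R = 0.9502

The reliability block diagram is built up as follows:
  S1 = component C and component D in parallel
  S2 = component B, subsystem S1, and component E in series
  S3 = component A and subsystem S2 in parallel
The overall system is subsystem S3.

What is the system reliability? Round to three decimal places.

0.999

Parallel (C and D): 1 − (1 − 0.82840)(1 − 0.92060) = 0.98637
Series (B, [0.98637], and E): 0.89630 × 0.98637 × 0.95020 = 0.84006
Parallel (A and [0.84006]): 1 − (1 − 0.99300)(1 − 0.84006) = 0.999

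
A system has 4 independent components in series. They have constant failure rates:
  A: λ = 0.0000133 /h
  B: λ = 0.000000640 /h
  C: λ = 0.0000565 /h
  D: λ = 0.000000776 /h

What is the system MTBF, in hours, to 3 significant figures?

14000

Series of exponential components: λ_sys = Σ λ_i
λ_sys = 0.0000133 + 0.000000640 + 0.0000565 + 0.000000776 = 7.1216e-05 /h
MTBF = 1 / λ_sys = 14000 h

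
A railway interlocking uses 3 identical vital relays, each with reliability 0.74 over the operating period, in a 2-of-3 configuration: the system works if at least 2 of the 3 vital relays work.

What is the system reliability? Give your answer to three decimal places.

0.832

R = Σ_{i=2}^{3} C(3,i) p^i (1−p)^{3−i} with p = 0.74
C(3,2)·0.74^2·0.26^1 = 0.42713
C(3,3)·0.74^3·0.26^0 = 0.40522
Sum = 0.832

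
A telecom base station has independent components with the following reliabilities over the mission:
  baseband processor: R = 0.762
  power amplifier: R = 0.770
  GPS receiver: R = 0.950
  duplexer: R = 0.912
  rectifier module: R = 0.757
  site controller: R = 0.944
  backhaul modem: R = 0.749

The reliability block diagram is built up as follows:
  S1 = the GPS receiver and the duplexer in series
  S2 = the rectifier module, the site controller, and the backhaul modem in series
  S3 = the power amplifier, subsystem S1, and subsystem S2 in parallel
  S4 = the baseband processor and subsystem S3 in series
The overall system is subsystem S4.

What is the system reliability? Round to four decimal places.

Series (GPS receiver and duplexer): 0.950000 × 0.912000 = 0.866400
Series (rectifier module, site controller, and backhaul modem): 0.757000 × 0.944000 × 0.749000 = 0.535241
Parallel (power amplifier, [0.866400], and [0.535241]): 1 − (1 − 0.770000)(1 − 0.866400)(1 − 0.535241) = 0.985719
Series (baseband processor and [0.985719]): 0.762000 × 0.985719 = 0.7511

0.7511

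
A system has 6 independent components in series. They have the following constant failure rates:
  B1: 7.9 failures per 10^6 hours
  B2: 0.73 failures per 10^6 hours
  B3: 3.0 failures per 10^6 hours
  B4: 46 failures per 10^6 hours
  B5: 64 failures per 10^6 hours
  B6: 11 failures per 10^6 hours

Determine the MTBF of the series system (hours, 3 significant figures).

Series of exponential components: λ_sys = Σ λ_i
λ_sys = 0.0000079 + 0.00000073 + 0.0000030 + 0.000046 + 0.000064 + 0.000011 = 1.3263e-04 /h
MTBF = 1 / λ_sys = 7540 h

7540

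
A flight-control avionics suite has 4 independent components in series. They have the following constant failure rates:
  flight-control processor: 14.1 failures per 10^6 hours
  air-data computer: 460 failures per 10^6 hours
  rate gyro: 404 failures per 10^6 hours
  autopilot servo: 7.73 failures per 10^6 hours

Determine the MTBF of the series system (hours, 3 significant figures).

Series of exponential components: λ_sys = Σ λ_i
λ_sys = 0.0000141 + 0.000460 + 0.000404 + 0.00000773 = 8.8583e-04 /h
MTBF = 1 / λ_sys = 1130 h

1130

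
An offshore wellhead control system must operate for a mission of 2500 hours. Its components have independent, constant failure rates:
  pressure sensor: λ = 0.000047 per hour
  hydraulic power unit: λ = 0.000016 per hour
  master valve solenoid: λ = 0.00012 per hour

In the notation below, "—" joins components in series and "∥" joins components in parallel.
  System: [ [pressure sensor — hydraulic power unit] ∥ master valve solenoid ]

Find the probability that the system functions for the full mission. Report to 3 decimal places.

R(pressure sensor) = exp(−0.000047 × 2500) = 0.88914
R(hydraulic power unit) = exp(−0.000016 × 2500) = 0.96079
R(master valve solenoid) = exp(−0.00012 × 2500) = 0.74082
Series (pressure sensor and hydraulic power unit): 0.88914 × 0.96079 = 0.85428
Parallel ([0.85428] and master valve solenoid): 1 − (1 − 0.85428)(1 − 0.74082) = 0.962

0.962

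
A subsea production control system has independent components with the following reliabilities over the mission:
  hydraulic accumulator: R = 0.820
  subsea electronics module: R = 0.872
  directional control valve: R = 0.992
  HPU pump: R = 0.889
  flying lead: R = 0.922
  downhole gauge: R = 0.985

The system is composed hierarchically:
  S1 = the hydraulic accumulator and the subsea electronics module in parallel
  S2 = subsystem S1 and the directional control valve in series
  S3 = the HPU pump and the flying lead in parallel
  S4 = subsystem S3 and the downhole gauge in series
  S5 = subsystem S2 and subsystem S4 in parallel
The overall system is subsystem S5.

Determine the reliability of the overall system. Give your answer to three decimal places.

0.999

Parallel (hydraulic accumulator and subsea electronics module): 1 − (1 − 0.82000)(1 − 0.87200) = 0.97696
Series ([0.97696] and directional control valve): 0.97696 × 0.99200 = 0.96914
Parallel (HPU pump and flying lead): 1 − (1 − 0.88900)(1 − 0.92200) = 0.99134
Series ([0.99134] and downhole gauge): 0.99134 × 0.98500 = 0.97647
Parallel ([0.96914] and [0.97647]): 1 − (1 − 0.96914)(1 − 0.97647) = 0.999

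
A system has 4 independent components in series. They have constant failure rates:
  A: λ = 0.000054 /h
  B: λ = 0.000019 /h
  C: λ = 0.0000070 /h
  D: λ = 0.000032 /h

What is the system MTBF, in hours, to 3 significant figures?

Series of exponential components: λ_sys = Σ λ_i
λ_sys = 0.000054 + 0.000019 + 0.0000070 + 0.000032 = 1.1200e-04 /h
MTBF = 1 / λ_sys = 8930 h

8930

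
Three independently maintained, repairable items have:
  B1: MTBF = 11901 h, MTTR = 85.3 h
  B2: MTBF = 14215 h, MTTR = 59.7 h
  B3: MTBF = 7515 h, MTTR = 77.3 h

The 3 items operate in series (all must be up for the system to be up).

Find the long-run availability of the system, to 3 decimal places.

A(B1) = MTBF/(MTBF+MTTR) = 11901/(11901+85.3) = 0.992884
A(B2) = MTBF/(MTBF+MTTR) = 14215/(14215+59.7) = 0.995818
A(B3) = MTBF/(MTBF+MTTR) = 7515/(7515+77.3) = 0.989819
Series availability: 0.992884 × 0.995818 × 0.989819 = 0.979

0.979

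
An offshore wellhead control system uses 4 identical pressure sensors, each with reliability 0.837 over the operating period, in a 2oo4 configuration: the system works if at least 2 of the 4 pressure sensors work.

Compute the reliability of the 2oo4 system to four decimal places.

0.9848

R = Σ_{i=2}^{4} C(4,i) p^i (1−p)^{4−i} with p = 0.837
C(4,2)·0.837^2·0.163^2 = 0.111681
C(4,3)·0.837^3·0.163^1 = 0.382317
C(4,4)·0.837^4·0.163^0 = 0.490797
Sum = 0.9848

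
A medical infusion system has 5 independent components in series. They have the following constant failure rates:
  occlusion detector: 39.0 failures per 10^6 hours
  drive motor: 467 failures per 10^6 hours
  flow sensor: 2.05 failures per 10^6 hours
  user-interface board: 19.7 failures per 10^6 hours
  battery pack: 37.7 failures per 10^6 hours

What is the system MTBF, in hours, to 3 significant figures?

Series of exponential components: λ_sys = Σ λ_i
λ_sys = 0.0000390 + 0.000467 + 0.00000205 + 0.0000197 + 0.0000377 = 5.6545e-04 /h
MTBF = 1 / λ_sys = 1770 h

1770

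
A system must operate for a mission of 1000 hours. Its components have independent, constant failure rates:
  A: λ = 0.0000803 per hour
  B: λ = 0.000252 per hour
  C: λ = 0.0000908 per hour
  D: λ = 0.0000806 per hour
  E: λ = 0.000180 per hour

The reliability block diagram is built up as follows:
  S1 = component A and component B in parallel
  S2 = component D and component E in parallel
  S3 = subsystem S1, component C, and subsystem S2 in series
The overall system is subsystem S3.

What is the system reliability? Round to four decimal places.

0.8861

R(A) = exp(−0.0000803 × 1000) = 0.922839
R(B) = exp(−0.000252 × 1000) = 0.777245
R(C) = exp(−0.0000908 × 1000) = 0.913200
R(D) = exp(−0.0000806 × 1000) = 0.922563
R(E) = exp(−0.000180 × 1000) = 0.835270
Parallel (A and B): 1 − (1 − 0.922839)(1 − 0.777245) = 0.982812
Parallel (D and E): 1 − (1 − 0.922563)(1 − 0.835270) = 0.987244
Series ([0.982812], C, and [0.987244]): 0.982812 × 0.913200 × 0.987244 = 0.8861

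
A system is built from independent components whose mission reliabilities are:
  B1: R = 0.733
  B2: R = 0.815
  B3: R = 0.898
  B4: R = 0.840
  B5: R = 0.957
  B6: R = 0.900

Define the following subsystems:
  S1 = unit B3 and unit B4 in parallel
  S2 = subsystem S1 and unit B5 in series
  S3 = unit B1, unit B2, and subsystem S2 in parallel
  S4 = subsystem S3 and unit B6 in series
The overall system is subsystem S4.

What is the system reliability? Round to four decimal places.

0.8974

Parallel (B3 and B4): 1 − (1 − 0.898000)(1 − 0.840000) = 0.983680
Series ([0.983680] and B5): 0.983680 × 0.957000 = 0.941382
Parallel (B1, B2, and [0.941382]): 1 − (1 − 0.733000)(1 − 0.815000)(1 − 0.941382) = 0.997105
Series ([0.997105] and B6): 0.997105 × 0.900000 = 0.8974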